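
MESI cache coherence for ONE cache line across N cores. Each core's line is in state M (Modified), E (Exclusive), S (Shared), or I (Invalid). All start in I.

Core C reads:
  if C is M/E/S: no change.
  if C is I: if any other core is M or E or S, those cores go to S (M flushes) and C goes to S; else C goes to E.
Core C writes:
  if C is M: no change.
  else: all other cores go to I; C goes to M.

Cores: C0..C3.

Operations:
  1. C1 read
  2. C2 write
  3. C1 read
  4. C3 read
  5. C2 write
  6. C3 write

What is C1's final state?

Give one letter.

Op 1: C1 read [C1 read from I: no other sharers -> C1=E (exclusive)] -> [I,E,I,I]
Op 2: C2 write [C2 write: invalidate ['C1=E'] -> C2=M] -> [I,I,M,I]
Op 3: C1 read [C1 read from I: others=['C2=M'] -> C1=S, others downsized to S] -> [I,S,S,I]
Op 4: C3 read [C3 read from I: others=['C1=S', 'C2=S'] -> C3=S, others downsized to S] -> [I,S,S,S]
Op 5: C2 write [C2 write: invalidate ['C1=S', 'C3=S'] -> C2=M] -> [I,I,M,I]
Op 6: C3 write [C3 write: invalidate ['C2=M'] -> C3=M] -> [I,I,I,M]

Answer: I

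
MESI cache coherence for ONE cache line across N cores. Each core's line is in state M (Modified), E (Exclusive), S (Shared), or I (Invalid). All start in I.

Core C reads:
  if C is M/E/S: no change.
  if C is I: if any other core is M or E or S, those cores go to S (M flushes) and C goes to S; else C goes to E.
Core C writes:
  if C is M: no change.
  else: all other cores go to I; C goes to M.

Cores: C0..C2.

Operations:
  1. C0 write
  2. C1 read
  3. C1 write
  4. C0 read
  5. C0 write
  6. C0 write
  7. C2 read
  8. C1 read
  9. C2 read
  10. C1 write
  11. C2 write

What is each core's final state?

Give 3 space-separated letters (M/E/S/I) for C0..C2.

Answer: I I M

Derivation:
Op 1: C0 write [C0 write: invalidate none -> C0=M] -> [M,I,I]
Op 2: C1 read [C1 read from I: others=['C0=M'] -> C1=S, others downsized to S] -> [S,S,I]
Op 3: C1 write [C1 write: invalidate ['C0=S'] -> C1=M] -> [I,M,I]
Op 4: C0 read [C0 read from I: others=['C1=M'] -> C0=S, others downsized to S] -> [S,S,I]
Op 5: C0 write [C0 write: invalidate ['C1=S'] -> C0=M] -> [M,I,I]
Op 6: C0 write [C0 write: already M (modified), no change] -> [M,I,I]
Op 7: C2 read [C2 read from I: others=['C0=M'] -> C2=S, others downsized to S] -> [S,I,S]
Op 8: C1 read [C1 read from I: others=['C0=S', 'C2=S'] -> C1=S, others downsized to S] -> [S,S,S]
Op 9: C2 read [C2 read: already in S, no change] -> [S,S,S]
Op 10: C1 write [C1 write: invalidate ['C0=S', 'C2=S'] -> C1=M] -> [I,M,I]
Op 11: C2 write [C2 write: invalidate ['C1=M'] -> C2=M] -> [I,I,M]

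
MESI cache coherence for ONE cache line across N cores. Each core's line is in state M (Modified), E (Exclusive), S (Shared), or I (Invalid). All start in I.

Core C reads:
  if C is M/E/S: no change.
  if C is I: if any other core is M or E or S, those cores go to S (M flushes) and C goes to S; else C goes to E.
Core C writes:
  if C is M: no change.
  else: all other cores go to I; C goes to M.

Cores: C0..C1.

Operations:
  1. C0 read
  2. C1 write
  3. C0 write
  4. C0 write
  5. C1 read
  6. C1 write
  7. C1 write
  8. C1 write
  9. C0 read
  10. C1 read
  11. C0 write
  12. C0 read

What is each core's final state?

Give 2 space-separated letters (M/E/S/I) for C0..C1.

Answer: M I

Derivation:
Op 1: C0 read [C0 read from I: no other sharers -> C0=E (exclusive)] -> [E,I]
Op 2: C1 write [C1 write: invalidate ['C0=E'] -> C1=M] -> [I,M]
Op 3: C0 write [C0 write: invalidate ['C1=M'] -> C0=M] -> [M,I]
Op 4: C0 write [C0 write: already M (modified), no change] -> [M,I]
Op 5: C1 read [C1 read from I: others=['C0=M'] -> C1=S, others downsized to S] -> [S,S]
Op 6: C1 write [C1 write: invalidate ['C0=S'] -> C1=M] -> [I,M]
Op 7: C1 write [C1 write: already M (modified), no change] -> [I,M]
Op 8: C1 write [C1 write: already M (modified), no change] -> [I,M]
Op 9: C0 read [C0 read from I: others=['C1=M'] -> C0=S, others downsized to S] -> [S,S]
Op 10: C1 read [C1 read: already in S, no change] -> [S,S]
Op 11: C0 write [C0 write: invalidate ['C1=S'] -> C0=M] -> [M,I]
Op 12: C0 read [C0 read: already in M, no change] -> [M,I]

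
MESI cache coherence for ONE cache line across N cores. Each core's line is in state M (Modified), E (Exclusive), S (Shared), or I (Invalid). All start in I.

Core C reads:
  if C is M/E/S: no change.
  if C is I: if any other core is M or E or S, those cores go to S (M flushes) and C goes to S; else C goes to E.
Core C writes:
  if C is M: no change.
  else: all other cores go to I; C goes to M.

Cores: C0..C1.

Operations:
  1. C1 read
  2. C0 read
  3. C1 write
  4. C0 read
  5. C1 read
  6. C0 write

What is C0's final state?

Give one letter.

Op 1: C1 read [C1 read from I: no other sharers -> C1=E (exclusive)] -> [I,E]
Op 2: C0 read [C0 read from I: others=['C1=E'] -> C0=S, others downsized to S] -> [S,S]
Op 3: C1 write [C1 write: invalidate ['C0=S'] -> C1=M] -> [I,M]
Op 4: C0 read [C0 read from I: others=['C1=M'] -> C0=S, others downsized to S] -> [S,S]
Op 5: C1 read [C1 read: already in S, no change] -> [S,S]
Op 6: C0 write [C0 write: invalidate ['C1=S'] -> C0=M] -> [M,I]

Answer: M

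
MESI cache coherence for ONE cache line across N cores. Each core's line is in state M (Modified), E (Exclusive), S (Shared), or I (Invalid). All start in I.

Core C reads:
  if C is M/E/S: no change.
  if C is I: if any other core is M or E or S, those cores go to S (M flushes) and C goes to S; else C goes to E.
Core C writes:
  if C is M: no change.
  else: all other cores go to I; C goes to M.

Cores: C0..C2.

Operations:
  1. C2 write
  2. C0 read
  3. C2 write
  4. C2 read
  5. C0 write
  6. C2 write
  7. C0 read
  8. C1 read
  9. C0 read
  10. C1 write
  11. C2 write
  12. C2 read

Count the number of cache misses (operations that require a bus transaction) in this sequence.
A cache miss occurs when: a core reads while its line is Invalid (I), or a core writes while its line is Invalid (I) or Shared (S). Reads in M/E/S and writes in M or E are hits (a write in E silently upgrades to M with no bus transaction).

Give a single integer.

Answer: 9

Derivation:
Op 1: C2 write [C2 write: invalidate none -> C2=M] -> [I,I,M] [MISS #1: write from I]
Op 2: C0 read [C0 read from I: others=['C2=M'] -> C0=S, others downsized to S] -> [S,I,S] [MISS #2: read from I]
Op 3: C2 write [C2 write: invalidate ['C0=S'] -> C2=M] -> [I,I,M] [MISS #3: write from S]
Op 4: C2 read [C2 read: already in M, no change] -> [I,I,M] [hit: read from M]
Op 5: C0 write [C0 write: invalidate ['C2=M'] -> C0=M] -> [M,I,I] [MISS #4: write from I]
Op 6: C2 write [C2 write: invalidate ['C0=M'] -> C2=M] -> [I,I,M] [MISS #5: write from I]
Op 7: C0 read [C0 read from I: others=['C2=M'] -> C0=S, others downsized to S] -> [S,I,S] [MISS #6: read from I]
Op 8: C1 read [C1 read from I: others=['C0=S', 'C2=S'] -> C1=S, others downsized to S] -> [S,S,S] [MISS #7: read from I]
Op 9: C0 read [C0 read: already in S, no change] -> [S,S,S] [hit: read from S]
Op 10: C1 write [C1 write: invalidate ['C0=S', 'C2=S'] -> C1=M] -> [I,M,I] [MISS #8: write from S]
Op 11: C2 write [C2 write: invalidate ['C1=M'] -> C2=M] -> [I,I,M] [MISS #9: write from I]
Op 12: C2 read [C2 read: already in M, no change] -> [I,I,M] [hit: read from M]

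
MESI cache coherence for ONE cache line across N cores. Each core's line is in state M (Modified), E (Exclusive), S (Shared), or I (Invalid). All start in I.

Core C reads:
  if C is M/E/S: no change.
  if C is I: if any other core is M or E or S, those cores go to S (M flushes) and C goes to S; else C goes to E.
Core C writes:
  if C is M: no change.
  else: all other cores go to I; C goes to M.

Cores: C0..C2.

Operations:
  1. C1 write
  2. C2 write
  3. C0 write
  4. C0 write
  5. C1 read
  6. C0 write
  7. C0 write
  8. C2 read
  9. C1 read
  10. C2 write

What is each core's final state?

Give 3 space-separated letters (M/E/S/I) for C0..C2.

Op 1: C1 write [C1 write: invalidate none -> C1=M] -> [I,M,I]
Op 2: C2 write [C2 write: invalidate ['C1=M'] -> C2=M] -> [I,I,M]
Op 3: C0 write [C0 write: invalidate ['C2=M'] -> C0=M] -> [M,I,I]
Op 4: C0 write [C0 write: already M (modified), no change] -> [M,I,I]
Op 5: C1 read [C1 read from I: others=['C0=M'] -> C1=S, others downsized to S] -> [S,S,I]
Op 6: C0 write [C0 write: invalidate ['C1=S'] -> C0=M] -> [M,I,I]
Op 7: C0 write [C0 write: already M (modified), no change] -> [M,I,I]
Op 8: C2 read [C2 read from I: others=['C0=M'] -> C2=S, others downsized to S] -> [S,I,S]
Op 9: C1 read [C1 read from I: others=['C0=S', 'C2=S'] -> C1=S, others downsized to S] -> [S,S,S]
Op 10: C2 write [C2 write: invalidate ['C0=S', 'C1=S'] -> C2=M] -> [I,I,M]

Answer: I I M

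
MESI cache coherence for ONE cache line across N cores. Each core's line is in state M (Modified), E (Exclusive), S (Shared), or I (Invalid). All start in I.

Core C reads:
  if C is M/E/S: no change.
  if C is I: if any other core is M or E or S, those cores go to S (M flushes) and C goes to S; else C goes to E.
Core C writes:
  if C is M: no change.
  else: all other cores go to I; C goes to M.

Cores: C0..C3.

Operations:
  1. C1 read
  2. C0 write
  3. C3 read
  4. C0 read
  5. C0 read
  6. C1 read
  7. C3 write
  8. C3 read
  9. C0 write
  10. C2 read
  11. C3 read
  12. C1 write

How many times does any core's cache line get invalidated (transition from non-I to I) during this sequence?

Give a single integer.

Op 1: C1 read [C1 read from I: no other sharers -> C1=E (exclusive)] -> [I,E,I,I] (invalidations this op: 0; running total: 0)
Op 2: C0 write [C0 write: invalidate ['C1=E'] -> C0=M] -> [M,I,I,I] (invalidations this op: 1; running total: 1)
Op 3: C3 read [C3 read from I: others=['C0=M'] -> C3=S, others downsized to S] -> [S,I,I,S] (invalidations this op: 0; running total: 1)
Op 4: C0 read [C0 read: already in S, no change] -> [S,I,I,S] (invalidations this op: 0; running total: 1)
Op 5: C0 read [C0 read: already in S, no change] -> [S,I,I,S] (invalidations this op: 0; running total: 1)
Op 6: C1 read [C1 read from I: others=['C0=S', 'C3=S'] -> C1=S, others downsized to S] -> [S,S,I,S] (invalidations this op: 0; running total: 1)
Op 7: C3 write [C3 write: invalidate ['C0=S', 'C1=S'] -> C3=M] -> [I,I,I,M] (invalidations this op: 2; running total: 3)
Op 8: C3 read [C3 read: already in M, no change] -> [I,I,I,M] (invalidations this op: 0; running total: 3)
Op 9: C0 write [C0 write: invalidate ['C3=M'] -> C0=M] -> [M,I,I,I] (invalidations this op: 1; running total: 4)
Op 10: C2 read [C2 read from I: others=['C0=M'] -> C2=S, others downsized to S] -> [S,I,S,I] (invalidations this op: 0; running total: 4)
Op 11: C3 read [C3 read from I: others=['C0=S', 'C2=S'] -> C3=S, others downsized to S] -> [S,I,S,S] (invalidations this op: 0; running total: 4)
Op 12: C1 write [C1 write: invalidate ['C0=S', 'C2=S', 'C3=S'] -> C1=M] -> [I,M,I,I] (invalidations this op: 3; running total: 7)

Answer: 7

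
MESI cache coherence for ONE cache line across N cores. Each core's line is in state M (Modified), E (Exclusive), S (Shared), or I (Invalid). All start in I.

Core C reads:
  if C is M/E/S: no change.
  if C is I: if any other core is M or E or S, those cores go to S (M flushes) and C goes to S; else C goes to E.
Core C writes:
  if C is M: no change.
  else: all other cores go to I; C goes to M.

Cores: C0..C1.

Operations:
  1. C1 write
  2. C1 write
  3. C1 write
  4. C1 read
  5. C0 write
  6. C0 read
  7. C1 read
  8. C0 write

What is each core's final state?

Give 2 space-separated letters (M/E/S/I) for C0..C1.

Op 1: C1 write [C1 write: invalidate none -> C1=M] -> [I,M]
Op 2: C1 write [C1 write: already M (modified), no change] -> [I,M]
Op 3: C1 write [C1 write: already M (modified), no change] -> [I,M]
Op 4: C1 read [C1 read: already in M, no change] -> [I,M]
Op 5: C0 write [C0 write: invalidate ['C1=M'] -> C0=M] -> [M,I]
Op 6: C0 read [C0 read: already in M, no change] -> [M,I]
Op 7: C1 read [C1 read from I: others=['C0=M'] -> C1=S, others downsized to S] -> [S,S]
Op 8: C0 write [C0 write: invalidate ['C1=S'] -> C0=M] -> [M,I]

Answer: M I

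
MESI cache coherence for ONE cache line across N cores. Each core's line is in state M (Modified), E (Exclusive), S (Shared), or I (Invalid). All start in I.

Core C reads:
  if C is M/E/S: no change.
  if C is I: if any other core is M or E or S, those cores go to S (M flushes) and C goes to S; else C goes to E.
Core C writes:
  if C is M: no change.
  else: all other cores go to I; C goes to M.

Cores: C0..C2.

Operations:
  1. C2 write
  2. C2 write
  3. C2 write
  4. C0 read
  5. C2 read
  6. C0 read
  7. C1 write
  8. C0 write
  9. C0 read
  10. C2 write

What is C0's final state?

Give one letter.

Op 1: C2 write [C2 write: invalidate none -> C2=M] -> [I,I,M]
Op 2: C2 write [C2 write: already M (modified), no change] -> [I,I,M]
Op 3: C2 write [C2 write: already M (modified), no change] -> [I,I,M]
Op 4: C0 read [C0 read from I: others=['C2=M'] -> C0=S, others downsized to S] -> [S,I,S]
Op 5: C2 read [C2 read: already in S, no change] -> [S,I,S]
Op 6: C0 read [C0 read: already in S, no change] -> [S,I,S]
Op 7: C1 write [C1 write: invalidate ['C0=S', 'C2=S'] -> C1=M] -> [I,M,I]
Op 8: C0 write [C0 write: invalidate ['C1=M'] -> C0=M] -> [M,I,I]
Op 9: C0 read [C0 read: already in M, no change] -> [M,I,I]
Op 10: C2 write [C2 write: invalidate ['C0=M'] -> C2=M] -> [I,I,M]

Answer: I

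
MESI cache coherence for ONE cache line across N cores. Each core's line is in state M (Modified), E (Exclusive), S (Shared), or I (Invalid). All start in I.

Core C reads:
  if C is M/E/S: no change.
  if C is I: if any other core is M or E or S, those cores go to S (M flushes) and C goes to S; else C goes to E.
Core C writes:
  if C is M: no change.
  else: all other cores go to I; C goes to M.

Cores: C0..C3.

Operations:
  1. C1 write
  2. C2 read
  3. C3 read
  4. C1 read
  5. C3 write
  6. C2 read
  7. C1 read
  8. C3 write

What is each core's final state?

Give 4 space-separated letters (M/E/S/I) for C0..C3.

Answer: I I I M

Derivation:
Op 1: C1 write [C1 write: invalidate none -> C1=M] -> [I,M,I,I]
Op 2: C2 read [C2 read from I: others=['C1=M'] -> C2=S, others downsized to S] -> [I,S,S,I]
Op 3: C3 read [C3 read from I: others=['C1=S', 'C2=S'] -> C3=S, others downsized to S] -> [I,S,S,S]
Op 4: C1 read [C1 read: already in S, no change] -> [I,S,S,S]
Op 5: C3 write [C3 write: invalidate ['C1=S', 'C2=S'] -> C3=M] -> [I,I,I,M]
Op 6: C2 read [C2 read from I: others=['C3=M'] -> C2=S, others downsized to S] -> [I,I,S,S]
Op 7: C1 read [C1 read from I: others=['C2=S', 'C3=S'] -> C1=S, others downsized to S] -> [I,S,S,S]
Op 8: C3 write [C3 write: invalidate ['C1=S', 'C2=S'] -> C3=M] -> [I,I,I,M]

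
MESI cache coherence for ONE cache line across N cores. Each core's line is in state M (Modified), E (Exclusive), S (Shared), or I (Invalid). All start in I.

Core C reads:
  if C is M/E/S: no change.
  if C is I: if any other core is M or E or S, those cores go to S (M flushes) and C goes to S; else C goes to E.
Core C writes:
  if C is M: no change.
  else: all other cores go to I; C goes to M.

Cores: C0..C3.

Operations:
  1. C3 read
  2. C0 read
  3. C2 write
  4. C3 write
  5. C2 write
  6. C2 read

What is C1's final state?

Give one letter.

Answer: I

Derivation:
Op 1: C3 read [C3 read from I: no other sharers -> C3=E (exclusive)] -> [I,I,I,E]
Op 2: C0 read [C0 read from I: others=['C3=E'] -> C0=S, others downsized to S] -> [S,I,I,S]
Op 3: C2 write [C2 write: invalidate ['C0=S', 'C3=S'] -> C2=M] -> [I,I,M,I]
Op 4: C3 write [C3 write: invalidate ['C2=M'] -> C3=M] -> [I,I,I,M]
Op 5: C2 write [C2 write: invalidate ['C3=M'] -> C2=M] -> [I,I,M,I]
Op 6: C2 read [C2 read: already in M, no change] -> [I,I,M,I]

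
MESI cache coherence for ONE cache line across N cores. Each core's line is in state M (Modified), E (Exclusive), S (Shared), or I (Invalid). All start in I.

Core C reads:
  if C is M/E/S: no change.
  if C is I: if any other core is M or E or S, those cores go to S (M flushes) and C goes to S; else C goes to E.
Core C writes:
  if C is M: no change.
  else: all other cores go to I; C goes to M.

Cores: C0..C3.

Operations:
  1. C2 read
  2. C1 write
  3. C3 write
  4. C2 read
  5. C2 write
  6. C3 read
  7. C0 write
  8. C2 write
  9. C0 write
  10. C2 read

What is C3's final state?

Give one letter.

Op 1: C2 read [C2 read from I: no other sharers -> C2=E (exclusive)] -> [I,I,E,I]
Op 2: C1 write [C1 write: invalidate ['C2=E'] -> C1=M] -> [I,M,I,I]
Op 3: C3 write [C3 write: invalidate ['C1=M'] -> C3=M] -> [I,I,I,M]
Op 4: C2 read [C2 read from I: others=['C3=M'] -> C2=S, others downsized to S] -> [I,I,S,S]
Op 5: C2 write [C2 write: invalidate ['C3=S'] -> C2=M] -> [I,I,M,I]
Op 6: C3 read [C3 read from I: others=['C2=M'] -> C3=S, others downsized to S] -> [I,I,S,S]
Op 7: C0 write [C0 write: invalidate ['C2=S', 'C3=S'] -> C0=M] -> [M,I,I,I]
Op 8: C2 write [C2 write: invalidate ['C0=M'] -> C2=M] -> [I,I,M,I]
Op 9: C0 write [C0 write: invalidate ['C2=M'] -> C0=M] -> [M,I,I,I]
Op 10: C2 read [C2 read from I: others=['C0=M'] -> C2=S, others downsized to S] -> [S,I,S,I]

Answer: I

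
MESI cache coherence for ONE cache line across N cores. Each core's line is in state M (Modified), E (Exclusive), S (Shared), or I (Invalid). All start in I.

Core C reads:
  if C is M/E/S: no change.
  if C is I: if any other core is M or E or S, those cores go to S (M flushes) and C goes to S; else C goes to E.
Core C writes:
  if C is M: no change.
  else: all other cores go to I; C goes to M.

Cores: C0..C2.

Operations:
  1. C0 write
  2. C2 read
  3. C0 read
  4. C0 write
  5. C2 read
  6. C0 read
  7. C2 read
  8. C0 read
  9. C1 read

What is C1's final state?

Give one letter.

Op 1: C0 write [C0 write: invalidate none -> C0=M] -> [M,I,I]
Op 2: C2 read [C2 read from I: others=['C0=M'] -> C2=S, others downsized to S] -> [S,I,S]
Op 3: C0 read [C0 read: already in S, no change] -> [S,I,S]
Op 4: C0 write [C0 write: invalidate ['C2=S'] -> C0=M] -> [M,I,I]
Op 5: C2 read [C2 read from I: others=['C0=M'] -> C2=S, others downsized to S] -> [S,I,S]
Op 6: C0 read [C0 read: already in S, no change] -> [S,I,S]
Op 7: C2 read [C2 read: already in S, no change] -> [S,I,S]
Op 8: C0 read [C0 read: already in S, no change] -> [S,I,S]
Op 9: C1 read [C1 read from I: others=['C0=S', 'C2=S'] -> C1=S, others downsized to S] -> [S,S,S]

Answer: S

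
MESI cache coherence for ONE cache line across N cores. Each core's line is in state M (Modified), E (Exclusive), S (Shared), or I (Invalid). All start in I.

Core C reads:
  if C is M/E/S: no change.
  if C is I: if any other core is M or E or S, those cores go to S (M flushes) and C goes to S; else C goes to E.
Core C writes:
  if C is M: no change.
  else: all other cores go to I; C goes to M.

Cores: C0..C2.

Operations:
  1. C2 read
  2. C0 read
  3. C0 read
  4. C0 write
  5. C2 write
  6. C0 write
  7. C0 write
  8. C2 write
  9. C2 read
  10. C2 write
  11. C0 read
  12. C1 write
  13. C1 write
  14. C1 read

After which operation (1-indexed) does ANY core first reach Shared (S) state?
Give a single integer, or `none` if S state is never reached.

Op 1: C2 read [C2 read from I: no other sharers -> C2=E (exclusive)] -> [I,I,E]
Op 2: C0 read [C0 read from I: others=['C2=E'] -> C0=S, others downsized to S] -> [S,I,S]
  -> First S state at op 2; remaining ops need not be traced.

Answer: 2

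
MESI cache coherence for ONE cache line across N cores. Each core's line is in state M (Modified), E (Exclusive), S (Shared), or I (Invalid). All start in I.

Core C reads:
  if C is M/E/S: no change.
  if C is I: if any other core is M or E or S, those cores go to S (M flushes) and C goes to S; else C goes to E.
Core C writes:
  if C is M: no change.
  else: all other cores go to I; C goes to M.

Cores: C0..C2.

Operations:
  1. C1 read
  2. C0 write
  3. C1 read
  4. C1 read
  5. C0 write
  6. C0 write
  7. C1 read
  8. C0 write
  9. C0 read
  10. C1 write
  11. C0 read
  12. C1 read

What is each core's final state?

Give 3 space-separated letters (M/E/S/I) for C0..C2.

Answer: S S I

Derivation:
Op 1: C1 read [C1 read from I: no other sharers -> C1=E (exclusive)] -> [I,E,I]
Op 2: C0 write [C0 write: invalidate ['C1=E'] -> C0=M] -> [M,I,I]
Op 3: C1 read [C1 read from I: others=['C0=M'] -> C1=S, others downsized to S] -> [S,S,I]
Op 4: C1 read [C1 read: already in S, no change] -> [S,S,I]
Op 5: C0 write [C0 write: invalidate ['C1=S'] -> C0=M] -> [M,I,I]
Op 6: C0 write [C0 write: already M (modified), no change] -> [M,I,I]
Op 7: C1 read [C1 read from I: others=['C0=M'] -> C1=S, others downsized to S] -> [S,S,I]
Op 8: C0 write [C0 write: invalidate ['C1=S'] -> C0=M] -> [M,I,I]
Op 9: C0 read [C0 read: already in M, no change] -> [M,I,I]
Op 10: C1 write [C1 write: invalidate ['C0=M'] -> C1=M] -> [I,M,I]
Op 11: C0 read [C0 read from I: others=['C1=M'] -> C0=S, others downsized to S] -> [S,S,I]
Op 12: C1 read [C1 read: already in S, no change] -> [S,S,I]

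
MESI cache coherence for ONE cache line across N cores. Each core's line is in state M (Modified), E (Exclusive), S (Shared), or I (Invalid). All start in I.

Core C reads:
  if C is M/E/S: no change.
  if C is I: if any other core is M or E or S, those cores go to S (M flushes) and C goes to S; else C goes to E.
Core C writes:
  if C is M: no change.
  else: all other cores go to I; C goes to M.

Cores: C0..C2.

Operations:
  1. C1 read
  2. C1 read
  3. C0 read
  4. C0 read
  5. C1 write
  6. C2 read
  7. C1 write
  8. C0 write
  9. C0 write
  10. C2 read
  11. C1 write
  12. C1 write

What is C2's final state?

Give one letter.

Op 1: C1 read [C1 read from I: no other sharers -> C1=E (exclusive)] -> [I,E,I]
Op 2: C1 read [C1 read: already in E, no change] -> [I,E,I]
Op 3: C0 read [C0 read from I: others=['C1=E'] -> C0=S, others downsized to S] -> [S,S,I]
Op 4: C0 read [C0 read: already in S, no change] -> [S,S,I]
Op 5: C1 write [C1 write: invalidate ['C0=S'] -> C1=M] -> [I,M,I]
Op 6: C2 read [C2 read from I: others=['C1=M'] -> C2=S, others downsized to S] -> [I,S,S]
Op 7: C1 write [C1 write: invalidate ['C2=S'] -> C1=M] -> [I,M,I]
Op 8: C0 write [C0 write: invalidate ['C1=M'] -> C0=M] -> [M,I,I]
Op 9: C0 write [C0 write: already M (modified), no change] -> [M,I,I]
Op 10: C2 read [C2 read from I: others=['C0=M'] -> C2=S, others downsized to S] -> [S,I,S]
Op 11: C1 write [C1 write: invalidate ['C0=S', 'C2=S'] -> C1=M] -> [I,M,I]
Op 12: C1 write [C1 write: already M (modified), no change] -> [I,M,I]

Answer: I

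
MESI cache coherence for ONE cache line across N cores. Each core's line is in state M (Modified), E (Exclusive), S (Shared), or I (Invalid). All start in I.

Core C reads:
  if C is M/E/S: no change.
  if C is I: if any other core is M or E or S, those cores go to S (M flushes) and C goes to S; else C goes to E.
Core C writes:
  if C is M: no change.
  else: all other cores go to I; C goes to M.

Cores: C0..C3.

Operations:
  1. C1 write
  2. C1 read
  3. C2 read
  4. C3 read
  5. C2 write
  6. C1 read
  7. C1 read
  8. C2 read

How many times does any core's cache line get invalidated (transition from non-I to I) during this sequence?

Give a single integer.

Answer: 2

Derivation:
Op 1: C1 write [C1 write: invalidate none -> C1=M] -> [I,M,I,I] (invalidations this op: 0; running total: 0)
Op 2: C1 read [C1 read: already in M, no change] -> [I,M,I,I] (invalidations this op: 0; running total: 0)
Op 3: C2 read [C2 read from I: others=['C1=M'] -> C2=S, others downsized to S] -> [I,S,S,I] (invalidations this op: 0; running total: 0)
Op 4: C3 read [C3 read from I: others=['C1=S', 'C2=S'] -> C3=S, others downsized to S] -> [I,S,S,S] (invalidations this op: 0; running total: 0)
Op 5: C2 write [C2 write: invalidate ['C1=S', 'C3=S'] -> C2=M] -> [I,I,M,I] (invalidations this op: 2; running total: 2)
Op 6: C1 read [C1 read from I: others=['C2=M'] -> C1=S, others downsized to S] -> [I,S,S,I] (invalidations this op: 0; running total: 2)
Op 7: C1 read [C1 read: already in S, no change] -> [I,S,S,I] (invalidations this op: 0; running total: 2)
Op 8: C2 read [C2 read: already in S, no change] -> [I,S,S,I] (invalidations this op: 0; running total: 2)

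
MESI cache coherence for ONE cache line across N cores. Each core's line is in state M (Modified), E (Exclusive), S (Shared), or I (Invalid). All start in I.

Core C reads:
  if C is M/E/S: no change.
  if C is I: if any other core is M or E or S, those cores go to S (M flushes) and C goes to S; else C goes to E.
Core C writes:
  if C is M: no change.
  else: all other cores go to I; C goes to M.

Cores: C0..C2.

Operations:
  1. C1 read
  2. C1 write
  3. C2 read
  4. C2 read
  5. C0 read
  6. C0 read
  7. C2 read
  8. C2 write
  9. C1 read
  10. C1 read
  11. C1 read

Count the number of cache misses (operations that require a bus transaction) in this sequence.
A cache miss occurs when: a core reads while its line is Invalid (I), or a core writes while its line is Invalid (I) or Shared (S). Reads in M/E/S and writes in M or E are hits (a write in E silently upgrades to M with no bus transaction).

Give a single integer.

Op 1: C1 read [C1 read from I: no other sharers -> C1=E (exclusive)] -> [I,E,I] [MISS #1: read from I]
Op 2: C1 write [C1 write: invalidate none -> C1=M] -> [I,M,I] [hit: write from E is a silent E->M upgrade, no bus transaction]
Op 3: C2 read [C2 read from I: others=['C1=M'] -> C2=S, others downsized to S] -> [I,S,S] [MISS #2: read from I]
Op 4: C2 read [C2 read: already in S, no change] -> [I,S,S] [hit: read from S]
Op 5: C0 read [C0 read from I: others=['C1=S', 'C2=S'] -> C0=S, others downsized to S] -> [S,S,S] [MISS #3: read from I]
Op 6: C0 read [C0 read: already in S, no change] -> [S,S,S] [hit: read from S]
Op 7: C2 read [C2 read: already in S, no change] -> [S,S,S] [hit: read from S]
Op 8: C2 write [C2 write: invalidate ['C0=S', 'C1=S'] -> C2=M] -> [I,I,M] [MISS #4: write from S]
Op 9: C1 read [C1 read from I: others=['C2=M'] -> C1=S, others downsized to S] -> [I,S,S] [MISS #5: read from I]
Op 10: C1 read [C1 read: already in S, no change] -> [I,S,S] [hit: read from S]
Op 11: C1 read [C1 read: already in S, no change] -> [I,S,S] [hit: read from S]

Answer: 5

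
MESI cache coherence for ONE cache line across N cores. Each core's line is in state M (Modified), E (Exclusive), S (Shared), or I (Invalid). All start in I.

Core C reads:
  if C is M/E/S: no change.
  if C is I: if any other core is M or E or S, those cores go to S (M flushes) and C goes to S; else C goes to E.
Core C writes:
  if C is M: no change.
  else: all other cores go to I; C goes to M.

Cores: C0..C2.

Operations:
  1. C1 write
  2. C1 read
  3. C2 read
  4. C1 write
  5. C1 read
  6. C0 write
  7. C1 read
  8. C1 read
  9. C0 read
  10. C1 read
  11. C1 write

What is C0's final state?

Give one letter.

Op 1: C1 write [C1 write: invalidate none -> C1=M] -> [I,M,I]
Op 2: C1 read [C1 read: already in M, no change] -> [I,M,I]
Op 3: C2 read [C2 read from I: others=['C1=M'] -> C2=S, others downsized to S] -> [I,S,S]
Op 4: C1 write [C1 write: invalidate ['C2=S'] -> C1=M] -> [I,M,I]
Op 5: C1 read [C1 read: already in M, no change] -> [I,M,I]
Op 6: C0 write [C0 write: invalidate ['C1=M'] -> C0=M] -> [M,I,I]
Op 7: C1 read [C1 read from I: others=['C0=M'] -> C1=S, others downsized to S] -> [S,S,I]
Op 8: C1 read [C1 read: already in S, no change] -> [S,S,I]
Op 9: C0 read [C0 read: already in S, no change] -> [S,S,I]
Op 10: C1 read [C1 read: already in S, no change] -> [S,S,I]
Op 11: C1 write [C1 write: invalidate ['C0=S'] -> C1=M] -> [I,M,I]

Answer: I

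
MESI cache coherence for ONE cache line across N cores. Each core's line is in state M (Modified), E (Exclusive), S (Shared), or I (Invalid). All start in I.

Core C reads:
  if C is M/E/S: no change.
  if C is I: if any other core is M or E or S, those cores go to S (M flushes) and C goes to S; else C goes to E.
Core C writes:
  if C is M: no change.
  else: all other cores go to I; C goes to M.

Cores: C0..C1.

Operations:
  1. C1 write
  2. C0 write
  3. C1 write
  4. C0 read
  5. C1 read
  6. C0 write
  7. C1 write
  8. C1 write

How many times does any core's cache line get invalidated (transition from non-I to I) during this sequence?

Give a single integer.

Op 1: C1 write [C1 write: invalidate none -> C1=M] -> [I,M] (invalidations this op: 0; running total: 0)
Op 2: C0 write [C0 write: invalidate ['C1=M'] -> C0=M] -> [M,I] (invalidations this op: 1; running total: 1)
Op 3: C1 write [C1 write: invalidate ['C0=M'] -> C1=M] -> [I,M] (invalidations this op: 1; running total: 2)
Op 4: C0 read [C0 read from I: others=['C1=M'] -> C0=S, others downsized to S] -> [S,S] (invalidations this op: 0; running total: 2)
Op 5: C1 read [C1 read: already in S, no change] -> [S,S] (invalidations this op: 0; running total: 2)
Op 6: C0 write [C0 write: invalidate ['C1=S'] -> C0=M] -> [M,I] (invalidations this op: 1; running total: 3)
Op 7: C1 write [C1 write: invalidate ['C0=M'] -> C1=M] -> [I,M] (invalidations this op: 1; running total: 4)
Op 8: C1 write [C1 write: already M (modified), no change] -> [I,M] (invalidations this op: 0; running total: 4)

Answer: 4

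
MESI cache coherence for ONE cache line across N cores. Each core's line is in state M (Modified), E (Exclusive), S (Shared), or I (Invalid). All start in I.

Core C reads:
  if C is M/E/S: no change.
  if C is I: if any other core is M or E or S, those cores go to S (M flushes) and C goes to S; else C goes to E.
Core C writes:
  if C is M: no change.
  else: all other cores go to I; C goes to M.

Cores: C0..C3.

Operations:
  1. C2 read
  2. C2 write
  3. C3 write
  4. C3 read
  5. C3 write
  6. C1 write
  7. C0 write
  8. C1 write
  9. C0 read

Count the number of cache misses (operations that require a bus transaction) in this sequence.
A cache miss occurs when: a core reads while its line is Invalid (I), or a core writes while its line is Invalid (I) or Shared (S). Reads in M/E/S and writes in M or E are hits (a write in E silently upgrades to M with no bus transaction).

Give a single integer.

Op 1: C2 read [C2 read from I: no other sharers -> C2=E (exclusive)] -> [I,I,E,I] [MISS #1: read from I]
Op 2: C2 write [C2 write: invalidate none -> C2=M] -> [I,I,M,I] [hit: write from E is a silent E->M upgrade, no bus transaction]
Op 3: C3 write [C3 write: invalidate ['C2=M'] -> C3=M] -> [I,I,I,M] [MISS #2: write from I]
Op 4: C3 read [C3 read: already in M, no change] -> [I,I,I,M] [hit: read from M]
Op 5: C3 write [C3 write: already M (modified), no change] -> [I,I,I,M] [hit: write from M]
Op 6: C1 write [C1 write: invalidate ['C3=M'] -> C1=M] -> [I,M,I,I] [MISS #3: write from I]
Op 7: C0 write [C0 write: invalidate ['C1=M'] -> C0=M] -> [M,I,I,I] [MISS #4: write from I]
Op 8: C1 write [C1 write: invalidate ['C0=M'] -> C1=M] -> [I,M,I,I] [MISS #5: write from I]
Op 9: C0 read [C0 read from I: others=['C1=M'] -> C0=S, others downsized to S] -> [S,S,I,I] [MISS #6: read from I]

Answer: 6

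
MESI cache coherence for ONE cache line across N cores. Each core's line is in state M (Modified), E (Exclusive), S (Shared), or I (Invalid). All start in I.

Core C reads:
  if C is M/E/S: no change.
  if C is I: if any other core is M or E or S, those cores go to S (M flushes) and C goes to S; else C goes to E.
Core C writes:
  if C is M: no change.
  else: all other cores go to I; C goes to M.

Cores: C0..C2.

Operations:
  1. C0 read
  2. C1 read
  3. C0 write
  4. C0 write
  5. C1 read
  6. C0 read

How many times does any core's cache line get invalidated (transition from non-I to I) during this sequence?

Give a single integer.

Answer: 1

Derivation:
Op 1: C0 read [C0 read from I: no other sharers -> C0=E (exclusive)] -> [E,I,I] (invalidations this op: 0; running total: 0)
Op 2: C1 read [C1 read from I: others=['C0=E'] -> C1=S, others downsized to S] -> [S,S,I] (invalidations this op: 0; running total: 0)
Op 3: C0 write [C0 write: invalidate ['C1=S'] -> C0=M] -> [M,I,I] (invalidations this op: 1; running total: 1)
Op 4: C0 write [C0 write: already M (modified), no change] -> [M,I,I] (invalidations this op: 0; running total: 1)
Op 5: C1 read [C1 read from I: others=['C0=M'] -> C1=S, others downsized to S] -> [S,S,I] (invalidations this op: 0; running total: 1)
Op 6: C0 read [C0 read: already in S, no change] -> [S,S,I] (invalidations this op: 0; running total: 1)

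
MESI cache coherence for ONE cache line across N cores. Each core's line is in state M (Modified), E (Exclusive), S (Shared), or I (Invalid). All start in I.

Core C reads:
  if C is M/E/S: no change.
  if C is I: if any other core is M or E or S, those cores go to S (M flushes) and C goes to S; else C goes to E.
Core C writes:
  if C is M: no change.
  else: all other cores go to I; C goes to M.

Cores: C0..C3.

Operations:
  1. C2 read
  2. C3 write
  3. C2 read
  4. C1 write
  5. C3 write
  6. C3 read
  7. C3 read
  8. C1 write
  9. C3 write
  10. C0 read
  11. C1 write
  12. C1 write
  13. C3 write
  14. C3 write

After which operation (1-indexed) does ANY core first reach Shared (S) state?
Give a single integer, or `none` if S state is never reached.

Answer: 3

Derivation:
Op 1: C2 read [C2 read from I: no other sharers -> C2=E (exclusive)] -> [I,I,E,I]
Op 2: C3 write [C3 write: invalidate ['C2=E'] -> C3=M] -> [I,I,I,M]
Op 3: C2 read [C2 read from I: others=['C3=M'] -> C2=S, others downsized to S] -> [I,I,S,S]
  -> First S state at op 3; remaining ops need not be traced.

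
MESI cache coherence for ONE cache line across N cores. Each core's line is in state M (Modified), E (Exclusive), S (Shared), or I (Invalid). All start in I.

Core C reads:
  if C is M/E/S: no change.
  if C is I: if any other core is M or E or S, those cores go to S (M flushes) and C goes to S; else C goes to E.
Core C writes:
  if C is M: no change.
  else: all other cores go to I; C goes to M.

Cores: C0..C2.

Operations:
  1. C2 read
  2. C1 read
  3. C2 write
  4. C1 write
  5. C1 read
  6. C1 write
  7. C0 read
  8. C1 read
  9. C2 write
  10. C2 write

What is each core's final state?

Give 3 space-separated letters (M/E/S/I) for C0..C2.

Op 1: C2 read [C2 read from I: no other sharers -> C2=E (exclusive)] -> [I,I,E]
Op 2: C1 read [C1 read from I: others=['C2=E'] -> C1=S, others downsized to S] -> [I,S,S]
Op 3: C2 write [C2 write: invalidate ['C1=S'] -> C2=M] -> [I,I,M]
Op 4: C1 write [C1 write: invalidate ['C2=M'] -> C1=M] -> [I,M,I]
Op 5: C1 read [C1 read: already in M, no change] -> [I,M,I]
Op 6: C1 write [C1 write: already M (modified), no change] -> [I,M,I]
Op 7: C0 read [C0 read from I: others=['C1=M'] -> C0=S, others downsized to S] -> [S,S,I]
Op 8: C1 read [C1 read: already in S, no change] -> [S,S,I]
Op 9: C2 write [C2 write: invalidate ['C0=S', 'C1=S'] -> C2=M] -> [I,I,M]
Op 10: C2 write [C2 write: already M (modified), no change] -> [I,I,M]

Answer: I I M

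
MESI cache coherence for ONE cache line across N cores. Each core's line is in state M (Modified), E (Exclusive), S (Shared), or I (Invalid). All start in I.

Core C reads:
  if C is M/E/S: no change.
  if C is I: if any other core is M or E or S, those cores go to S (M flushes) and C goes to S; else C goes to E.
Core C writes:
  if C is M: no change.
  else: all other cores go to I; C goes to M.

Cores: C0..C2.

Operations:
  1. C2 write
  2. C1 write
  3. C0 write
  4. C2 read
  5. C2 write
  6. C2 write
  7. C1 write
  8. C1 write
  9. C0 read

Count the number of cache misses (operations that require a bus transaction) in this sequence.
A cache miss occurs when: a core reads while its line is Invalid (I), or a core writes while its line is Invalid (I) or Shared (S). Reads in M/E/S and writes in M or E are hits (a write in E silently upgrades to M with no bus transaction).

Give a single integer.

Answer: 7

Derivation:
Op 1: C2 write [C2 write: invalidate none -> C2=M] -> [I,I,M] [MISS #1: write from I]
Op 2: C1 write [C1 write: invalidate ['C2=M'] -> C1=M] -> [I,M,I] [MISS #2: write from I]
Op 3: C0 write [C0 write: invalidate ['C1=M'] -> C0=M] -> [M,I,I] [MISS #3: write from I]
Op 4: C2 read [C2 read from I: others=['C0=M'] -> C2=S, others downsized to S] -> [S,I,S] [MISS #4: read from I]
Op 5: C2 write [C2 write: invalidate ['C0=S'] -> C2=M] -> [I,I,M] [MISS #5: write from S]
Op 6: C2 write [C2 write: already M (modified), no change] -> [I,I,M] [hit: write from M]
Op 7: C1 write [C1 write: invalidate ['C2=M'] -> C1=M] -> [I,M,I] [MISS #6: write from I]
Op 8: C1 write [C1 write: already M (modified), no change] -> [I,M,I] [hit: write from M]
Op 9: C0 read [C0 read from I: others=['C1=M'] -> C0=S, others downsized to S] -> [S,S,I] [MISS #7: read from I]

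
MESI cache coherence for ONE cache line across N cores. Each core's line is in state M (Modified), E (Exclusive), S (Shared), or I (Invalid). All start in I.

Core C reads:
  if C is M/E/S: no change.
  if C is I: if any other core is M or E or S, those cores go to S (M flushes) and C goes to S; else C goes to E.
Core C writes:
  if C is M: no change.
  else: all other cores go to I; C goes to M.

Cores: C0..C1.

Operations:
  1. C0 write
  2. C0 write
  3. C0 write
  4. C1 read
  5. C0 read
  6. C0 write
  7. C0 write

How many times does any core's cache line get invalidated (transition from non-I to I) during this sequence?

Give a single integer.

Answer: 1

Derivation:
Op 1: C0 write [C0 write: invalidate none -> C0=M] -> [M,I] (invalidations this op: 0; running total: 0)
Op 2: C0 write [C0 write: already M (modified), no change] -> [M,I] (invalidations this op: 0; running total: 0)
Op 3: C0 write [C0 write: already M (modified), no change] -> [M,I] (invalidations this op: 0; running total: 0)
Op 4: C1 read [C1 read from I: others=['C0=M'] -> C1=S, others downsized to S] -> [S,S] (invalidations this op: 0; running total: 0)
Op 5: C0 read [C0 read: already in S, no change] -> [S,S] (invalidations this op: 0; running total: 0)
Op 6: C0 write [C0 write: invalidate ['C1=S'] -> C0=M] -> [M,I] (invalidations this op: 1; running total: 1)
Op 7: C0 write [C0 write: already M (modified), no change] -> [M,I] (invalidations this op: 0; running total: 1)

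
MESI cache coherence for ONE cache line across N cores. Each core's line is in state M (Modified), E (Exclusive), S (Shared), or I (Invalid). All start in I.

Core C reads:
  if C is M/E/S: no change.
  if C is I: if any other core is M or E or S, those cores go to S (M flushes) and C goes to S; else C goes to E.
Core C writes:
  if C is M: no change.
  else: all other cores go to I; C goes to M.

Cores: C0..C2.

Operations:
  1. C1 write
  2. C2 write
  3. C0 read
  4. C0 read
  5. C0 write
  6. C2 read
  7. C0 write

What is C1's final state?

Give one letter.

Answer: I

Derivation:
Op 1: C1 write [C1 write: invalidate none -> C1=M] -> [I,M,I]
Op 2: C2 write [C2 write: invalidate ['C1=M'] -> C2=M] -> [I,I,M]
Op 3: C0 read [C0 read from I: others=['C2=M'] -> C0=S, others downsized to S] -> [S,I,S]
Op 4: C0 read [C0 read: already in S, no change] -> [S,I,S]
Op 5: C0 write [C0 write: invalidate ['C2=S'] -> C0=M] -> [M,I,I]
Op 6: C2 read [C2 read from I: others=['C0=M'] -> C2=S, others downsized to S] -> [S,I,S]
Op 7: C0 write [C0 write: invalidate ['C2=S'] -> C0=M] -> [M,I,I]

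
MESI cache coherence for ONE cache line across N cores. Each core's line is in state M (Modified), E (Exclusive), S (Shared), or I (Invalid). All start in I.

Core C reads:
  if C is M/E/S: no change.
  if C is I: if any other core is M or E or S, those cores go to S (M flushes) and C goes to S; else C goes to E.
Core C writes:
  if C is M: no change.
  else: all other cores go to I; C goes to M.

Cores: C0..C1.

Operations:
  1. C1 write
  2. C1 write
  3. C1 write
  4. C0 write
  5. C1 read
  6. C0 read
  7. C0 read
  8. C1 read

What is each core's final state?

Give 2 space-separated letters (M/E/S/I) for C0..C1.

Answer: S S

Derivation:
Op 1: C1 write [C1 write: invalidate none -> C1=M] -> [I,M]
Op 2: C1 write [C1 write: already M (modified), no change] -> [I,M]
Op 3: C1 write [C1 write: already M (modified), no change] -> [I,M]
Op 4: C0 write [C0 write: invalidate ['C1=M'] -> C0=M] -> [M,I]
Op 5: C1 read [C1 read from I: others=['C0=M'] -> C1=S, others downsized to S] -> [S,S]
Op 6: C0 read [C0 read: already in S, no change] -> [S,S]
Op 7: C0 read [C0 read: already in S, no change] -> [S,S]
Op 8: C1 read [C1 read: already in S, no change] -> [S,S]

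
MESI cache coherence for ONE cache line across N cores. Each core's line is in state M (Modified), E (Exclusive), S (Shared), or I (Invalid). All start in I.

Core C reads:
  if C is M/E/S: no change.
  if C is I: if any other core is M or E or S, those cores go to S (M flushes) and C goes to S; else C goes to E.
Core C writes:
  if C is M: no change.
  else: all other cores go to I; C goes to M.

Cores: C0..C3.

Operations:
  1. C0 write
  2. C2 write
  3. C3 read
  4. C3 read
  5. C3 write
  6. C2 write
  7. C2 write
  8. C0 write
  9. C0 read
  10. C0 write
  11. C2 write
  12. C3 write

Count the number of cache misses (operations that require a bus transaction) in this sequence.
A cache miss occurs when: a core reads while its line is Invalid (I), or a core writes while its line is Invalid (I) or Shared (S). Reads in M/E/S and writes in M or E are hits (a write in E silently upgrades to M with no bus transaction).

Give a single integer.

Answer: 8

Derivation:
Op 1: C0 write [C0 write: invalidate none -> C0=M] -> [M,I,I,I] [MISS #1: write from I]
Op 2: C2 write [C2 write: invalidate ['C0=M'] -> C2=M] -> [I,I,M,I] [MISS #2: write from I]
Op 3: C3 read [C3 read from I: others=['C2=M'] -> C3=S, others downsized to S] -> [I,I,S,S] [MISS #3: read from I]
Op 4: C3 read [C3 read: already in S, no change] -> [I,I,S,S] [hit: read from S]
Op 5: C3 write [C3 write: invalidate ['C2=S'] -> C3=M] -> [I,I,I,M] [MISS #4: write from S]
Op 6: C2 write [C2 write: invalidate ['C3=M'] -> C2=M] -> [I,I,M,I] [MISS #5: write from I]
Op 7: C2 write [C2 write: already M (modified), no change] -> [I,I,M,I] [hit: write from M]
Op 8: C0 write [C0 write: invalidate ['C2=M'] -> C0=M] -> [M,I,I,I] [MISS #6: write from I]
Op 9: C0 read [C0 read: already in M, no change] -> [M,I,I,I] [hit: read from M]
Op 10: C0 write [C0 write: already M (modified), no change] -> [M,I,I,I] [hit: write from M]
Op 11: C2 write [C2 write: invalidate ['C0=M'] -> C2=M] -> [I,I,M,I] [MISS #7: write from I]
Op 12: C3 write [C3 write: invalidate ['C2=M'] -> C3=M] -> [I,I,I,M] [MISS #8: write from I]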